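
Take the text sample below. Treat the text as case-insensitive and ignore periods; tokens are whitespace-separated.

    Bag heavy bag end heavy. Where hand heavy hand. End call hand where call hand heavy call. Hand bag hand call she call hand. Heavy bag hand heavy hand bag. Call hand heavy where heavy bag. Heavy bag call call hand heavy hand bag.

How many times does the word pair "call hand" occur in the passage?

Scanning the 43 overlapping bigram windows for "call hand":
  position 11–12: call hand
  position 14–15: call hand
  position 17–18: call hand
  position 23–24: call hand
  position 31–32: call hand
  position 40–41: call hand

6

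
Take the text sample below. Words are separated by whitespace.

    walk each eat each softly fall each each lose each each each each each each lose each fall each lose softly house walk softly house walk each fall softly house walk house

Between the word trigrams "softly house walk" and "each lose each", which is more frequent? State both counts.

"softly house walk": 3 occurrences
"each lose each": 2 occurrences

"softly house walk" (3 vs 2)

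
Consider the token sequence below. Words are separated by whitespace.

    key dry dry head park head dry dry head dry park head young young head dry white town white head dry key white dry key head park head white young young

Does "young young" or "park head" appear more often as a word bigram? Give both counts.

"young young": 2 occurrences
"park head": 3 occurrences

"park head" (3 vs 2)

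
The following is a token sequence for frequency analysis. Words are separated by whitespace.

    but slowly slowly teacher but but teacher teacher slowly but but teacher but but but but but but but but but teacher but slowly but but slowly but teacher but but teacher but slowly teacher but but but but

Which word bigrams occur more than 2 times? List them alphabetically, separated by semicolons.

but but; but slowly; but teacher; slowly but; teacher but

Bigram counts meeting the condition (more than 2 times):
  but but: 15
  but slowly: 4
  but teacher: 5
  slowly but: 3
  teacher but: 6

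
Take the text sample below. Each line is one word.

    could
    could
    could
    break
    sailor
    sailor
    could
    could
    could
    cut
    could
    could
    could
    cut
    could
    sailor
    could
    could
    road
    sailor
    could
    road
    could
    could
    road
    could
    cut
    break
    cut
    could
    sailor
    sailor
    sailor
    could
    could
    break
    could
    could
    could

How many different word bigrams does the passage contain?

39 tokens → 38 bigram windows in total.
Repeated bigrams (each contributes count−1 duplicates):
  could could: 11
  sailor could: 4
  could cut: 3
  could road: 3
  cut could: 3
  sailor sailor: 3
  could break: 2
  could sailor: 2
  … (1 more repeated)
24 duplicate windows → 38 − 24 = 14 distinct.

14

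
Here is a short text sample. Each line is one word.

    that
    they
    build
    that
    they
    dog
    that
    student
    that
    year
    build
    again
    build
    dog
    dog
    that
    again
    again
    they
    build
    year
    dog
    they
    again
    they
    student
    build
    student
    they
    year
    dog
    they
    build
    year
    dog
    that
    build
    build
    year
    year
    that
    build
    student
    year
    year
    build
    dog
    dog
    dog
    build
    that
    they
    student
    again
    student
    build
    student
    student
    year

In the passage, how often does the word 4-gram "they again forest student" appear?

Scanning the 56 overlapping 4-gram windows for "they again forest student":
  (none found)

0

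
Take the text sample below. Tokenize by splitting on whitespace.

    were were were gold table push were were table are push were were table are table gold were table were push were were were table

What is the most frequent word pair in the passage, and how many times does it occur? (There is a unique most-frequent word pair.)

"were were", 6 times

Bigram frequencies (highest first):
  were were: 6
  were table: 4
  push were: 3
  table are: 2
  were gold: 1
  gold table: 1
  … (7 more, each ≤ 1)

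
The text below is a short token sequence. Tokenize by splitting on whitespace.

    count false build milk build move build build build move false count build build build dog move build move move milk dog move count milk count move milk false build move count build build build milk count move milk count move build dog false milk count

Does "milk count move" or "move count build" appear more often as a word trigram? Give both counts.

"milk count move": 3 occurrences
"move count build": 1 occurrence

"milk count move" (3 vs 1)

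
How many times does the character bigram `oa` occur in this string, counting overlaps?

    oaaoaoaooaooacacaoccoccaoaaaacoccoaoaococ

Sliding a length-2 window over the 41 characters (40 positions):
  position 1–2: oa
  position 4–5: oa
  position 6–7: oa
  position 9–10: oa
  position 12–13: oa
  position 25–26: oa
  position 34–35: oa
  position 36–37: oa

8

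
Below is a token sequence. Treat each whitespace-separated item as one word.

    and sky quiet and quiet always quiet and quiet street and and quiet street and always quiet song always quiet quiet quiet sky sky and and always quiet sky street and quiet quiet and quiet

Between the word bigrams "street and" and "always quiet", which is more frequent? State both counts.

"street and": 3 occurrences
"always quiet": 4 occurrences

"always quiet" (4 vs 3)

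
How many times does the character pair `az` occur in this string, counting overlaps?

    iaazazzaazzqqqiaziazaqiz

Sliding a length-2 window over the 24 characters (23 positions):
  position 3–4: az
  position 5–6: az
  position 9–10: az
  position 16–17: az
  position 19–20: az

5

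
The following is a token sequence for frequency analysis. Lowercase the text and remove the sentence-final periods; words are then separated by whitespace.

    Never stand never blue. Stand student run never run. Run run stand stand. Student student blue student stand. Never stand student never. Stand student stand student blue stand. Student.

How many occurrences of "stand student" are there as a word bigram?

Scanning the 28 overlapping bigram windows for "stand student":
  position 5–6: stand student
  position 13–14: stand student
  position 20–21: stand student
  position 23–24: stand student
  position 25–26: stand student
  position 28–29: stand student

6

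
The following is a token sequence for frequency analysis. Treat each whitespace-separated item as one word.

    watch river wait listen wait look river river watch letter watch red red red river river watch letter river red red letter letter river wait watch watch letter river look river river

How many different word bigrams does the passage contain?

20

32 tokens → 31 bigram windows in total.
Repeated bigrams (each contributes count−1 duplicates):
  letter river: 3
  red red: 3
  river river: 3
  watch letter: 3
  look river: 2
  river wait: 2
  river watch: 2
11 duplicate windows → 31 − 11 = 20 distinct.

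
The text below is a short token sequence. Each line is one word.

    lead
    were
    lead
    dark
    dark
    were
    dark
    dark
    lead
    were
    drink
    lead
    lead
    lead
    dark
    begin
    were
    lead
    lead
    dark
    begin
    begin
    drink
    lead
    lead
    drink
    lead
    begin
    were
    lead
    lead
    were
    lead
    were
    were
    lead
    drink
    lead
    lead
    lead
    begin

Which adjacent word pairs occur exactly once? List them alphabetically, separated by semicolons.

Bigram counts meeting the condition (exactly once):
  begin begin: 1
  begin drink: 1
  dark lead: 1
  dark were: 1
  were dark: 1
  were drink: 1
  were were: 1

begin begin; begin drink; dark lead; dark were; were dark; were drink; were were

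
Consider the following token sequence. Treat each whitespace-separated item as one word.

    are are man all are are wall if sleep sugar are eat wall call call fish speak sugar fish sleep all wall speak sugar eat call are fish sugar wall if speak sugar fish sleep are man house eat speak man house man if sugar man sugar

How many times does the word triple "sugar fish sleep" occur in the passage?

2

Scanning the 45 overlapping trigram windows for "sugar fish sleep":
  position 18–20: sugar fish sleep
  position 33–35: sugar fish sleep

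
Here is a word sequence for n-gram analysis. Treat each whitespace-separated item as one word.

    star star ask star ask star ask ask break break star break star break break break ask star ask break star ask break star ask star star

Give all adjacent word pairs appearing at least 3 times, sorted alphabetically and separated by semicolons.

Bigram counts meeting the condition (at least 3 times):
  ask break: 3
  ask star: 4
  break break: 3
  break star: 4
  star ask: 6

ask break; ask star; break break; break star; star ask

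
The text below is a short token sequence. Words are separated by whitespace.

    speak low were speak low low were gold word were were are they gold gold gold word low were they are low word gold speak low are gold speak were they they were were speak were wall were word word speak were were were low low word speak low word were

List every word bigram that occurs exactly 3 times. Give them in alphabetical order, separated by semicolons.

Bigram counts meeting the condition (exactly 3 times):
  low were: 3
  low word: 3
  speak were: 3

low were; low word; speak were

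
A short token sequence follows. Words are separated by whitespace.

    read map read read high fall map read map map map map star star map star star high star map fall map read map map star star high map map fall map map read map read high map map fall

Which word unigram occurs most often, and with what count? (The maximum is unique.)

Unigram frequencies (highest first):
  map: 18
  read: 7
  star: 7
  high: 4
  fall: 4

"map", 18 times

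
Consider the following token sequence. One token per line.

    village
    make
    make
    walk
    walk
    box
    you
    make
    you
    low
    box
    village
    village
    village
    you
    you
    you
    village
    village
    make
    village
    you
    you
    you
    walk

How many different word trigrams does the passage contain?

25 tokens → 23 trigram windows in total.
Repeated trigrams (each contributes count−1 duplicates):
  village you you: 2
  you you you: 2
2 duplicate windows → 23 − 2 = 21 distinct.

21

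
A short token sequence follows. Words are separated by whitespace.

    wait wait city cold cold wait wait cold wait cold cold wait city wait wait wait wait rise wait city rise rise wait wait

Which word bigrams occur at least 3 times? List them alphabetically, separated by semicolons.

cold wait; wait city; wait wait

Bigram counts meeting the condition (at least 3 times):
  cold wait: 3
  wait city: 3
  wait wait: 6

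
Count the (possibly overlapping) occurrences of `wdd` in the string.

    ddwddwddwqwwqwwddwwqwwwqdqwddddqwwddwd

5

Sliding a length-3 window over the 38 characters (36 positions):
  position 3–5: wdd
  position 6–8: wdd
  position 15–17: wdd
  position 27–29: wdd
  position 34–36: wdd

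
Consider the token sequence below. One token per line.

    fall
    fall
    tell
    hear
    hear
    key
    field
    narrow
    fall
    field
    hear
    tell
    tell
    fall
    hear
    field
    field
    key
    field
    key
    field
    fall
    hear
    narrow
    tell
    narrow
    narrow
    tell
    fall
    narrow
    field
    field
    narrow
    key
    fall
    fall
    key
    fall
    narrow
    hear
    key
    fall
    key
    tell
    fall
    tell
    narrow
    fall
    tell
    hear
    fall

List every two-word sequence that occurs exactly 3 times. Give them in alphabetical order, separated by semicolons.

Bigram counts meeting the condition (exactly 3 times):
  fall tell: 3
  key fall: 3
  key field: 3
  tell fall: 3

fall tell; key fall; key field; tell fall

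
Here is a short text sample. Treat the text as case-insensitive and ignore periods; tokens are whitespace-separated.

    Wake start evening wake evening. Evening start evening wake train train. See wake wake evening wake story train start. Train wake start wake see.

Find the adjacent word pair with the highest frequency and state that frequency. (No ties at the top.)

Bigram frequencies (highest first):
  evening wake: 3
  wake start: 2
  start evening: 2
  wake evening: 2
  evening evening: 1
  evening start: 1
  … (12 more, each ≤ 1)

"evening wake", 3 times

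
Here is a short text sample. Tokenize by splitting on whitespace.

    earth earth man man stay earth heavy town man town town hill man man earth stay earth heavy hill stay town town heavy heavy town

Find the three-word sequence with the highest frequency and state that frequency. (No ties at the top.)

Trigram frequencies (highest first):
  stay earth heavy: 2
  earth earth man: 1
  earth man man: 1
  man man stay: 1
  man stay earth: 1
  earth heavy town: 1
  … (16 more, each ≤ 1)

"stay earth heavy", 2 times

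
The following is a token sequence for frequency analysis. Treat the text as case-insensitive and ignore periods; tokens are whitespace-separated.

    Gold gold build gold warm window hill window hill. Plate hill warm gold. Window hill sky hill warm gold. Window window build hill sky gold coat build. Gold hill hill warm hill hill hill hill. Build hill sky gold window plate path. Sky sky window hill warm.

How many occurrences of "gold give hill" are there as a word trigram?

Scanning the 45 overlapping trigram windows for "gold give hill":
  (none found)

0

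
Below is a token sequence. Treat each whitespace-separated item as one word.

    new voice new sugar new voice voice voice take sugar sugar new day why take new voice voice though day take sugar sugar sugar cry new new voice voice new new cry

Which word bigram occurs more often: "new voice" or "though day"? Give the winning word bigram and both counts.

"new voice" (4 vs 1)

"new voice": 4 occurrences
"though day": 1 occurrence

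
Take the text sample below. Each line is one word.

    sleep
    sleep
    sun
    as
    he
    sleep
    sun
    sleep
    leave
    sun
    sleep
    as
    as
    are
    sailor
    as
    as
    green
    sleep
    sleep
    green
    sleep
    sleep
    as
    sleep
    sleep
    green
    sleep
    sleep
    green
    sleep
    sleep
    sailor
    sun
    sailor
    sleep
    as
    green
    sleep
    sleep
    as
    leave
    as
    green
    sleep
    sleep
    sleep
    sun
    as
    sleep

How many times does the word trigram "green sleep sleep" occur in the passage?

6

Scanning the 48 overlapping trigram windows for "green sleep sleep":
  position 18–20: green sleep sleep
  position 21–23: green sleep sleep
  position 27–29: green sleep sleep
  position 30–32: green sleep sleep
  position 38–40: green sleep sleep
  position 44–46: green sleep sleep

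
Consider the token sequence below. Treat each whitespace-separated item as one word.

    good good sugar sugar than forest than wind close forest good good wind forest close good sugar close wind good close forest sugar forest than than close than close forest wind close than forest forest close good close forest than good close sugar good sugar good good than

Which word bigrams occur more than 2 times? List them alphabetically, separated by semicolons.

close forest; forest than; good close; good good; good sugar

Bigram counts meeting the condition (more than 2 times):
  close forest: 4
  forest than: 3
  good close: 3
  good good: 3
  good sugar: 3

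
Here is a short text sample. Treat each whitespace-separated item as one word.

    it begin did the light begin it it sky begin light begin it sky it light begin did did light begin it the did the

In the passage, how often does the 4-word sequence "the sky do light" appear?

Scanning the 22 overlapping 4-gram windows for "the sky do light":
  (none found)

0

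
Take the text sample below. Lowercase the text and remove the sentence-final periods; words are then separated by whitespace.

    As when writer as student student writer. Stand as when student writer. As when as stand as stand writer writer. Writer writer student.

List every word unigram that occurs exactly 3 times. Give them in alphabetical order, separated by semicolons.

Unigram counts meeting the condition (exactly 3 times):
  stand: 3
  when: 3

stand; when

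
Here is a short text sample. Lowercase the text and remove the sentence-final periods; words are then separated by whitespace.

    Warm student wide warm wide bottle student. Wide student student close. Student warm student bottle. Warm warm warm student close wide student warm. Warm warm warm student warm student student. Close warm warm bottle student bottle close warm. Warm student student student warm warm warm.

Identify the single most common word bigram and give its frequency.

Bigram frequencies (highest first):
  warm warm: 9
  warm student: 6
  student student: 4
  student warm: 4
  student close: 3
  student wide: 2
  … (12 more, each ≤ 2)

"warm warm", 9 times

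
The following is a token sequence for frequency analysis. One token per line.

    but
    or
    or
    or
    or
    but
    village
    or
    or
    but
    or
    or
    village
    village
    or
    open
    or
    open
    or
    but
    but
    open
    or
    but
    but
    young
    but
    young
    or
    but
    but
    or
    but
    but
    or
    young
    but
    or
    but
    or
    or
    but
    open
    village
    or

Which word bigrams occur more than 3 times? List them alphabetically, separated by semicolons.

Bigram counts meeting the condition (more than 3 times):
  but but: 4
  but or: 6
  or but: 8
  or or: 6

but but; but or; or but; or or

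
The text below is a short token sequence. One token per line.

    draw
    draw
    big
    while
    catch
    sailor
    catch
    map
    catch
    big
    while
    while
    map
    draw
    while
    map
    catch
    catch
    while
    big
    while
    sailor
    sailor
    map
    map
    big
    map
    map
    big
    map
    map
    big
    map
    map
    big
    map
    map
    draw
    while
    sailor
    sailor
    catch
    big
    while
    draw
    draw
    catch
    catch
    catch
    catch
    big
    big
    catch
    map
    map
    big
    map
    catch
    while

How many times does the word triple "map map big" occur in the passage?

5

Scanning the 57 overlapping trigram windows for "map map big":
  position 24–26: map map big
  position 27–29: map map big
  position 30–32: map map big
  position 33–35: map map big
  position 54–56: map map big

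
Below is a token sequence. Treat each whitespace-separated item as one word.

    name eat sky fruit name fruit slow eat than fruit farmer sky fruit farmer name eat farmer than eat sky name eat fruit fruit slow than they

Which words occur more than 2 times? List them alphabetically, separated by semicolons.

Unigram counts meeting the condition (more than 2 times):
  eat: 5
  farmer: 3
  fruit: 6
  name: 4
  sky: 3
  than: 3

eat; farmer; fruit; name; sky; than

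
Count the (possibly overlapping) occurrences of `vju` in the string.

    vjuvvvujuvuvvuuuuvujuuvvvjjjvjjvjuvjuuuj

Sliding a length-3 window over the 40 characters (38 positions):
  position 1–3: vju
  position 32–34: vju
  position 35–37: vju

3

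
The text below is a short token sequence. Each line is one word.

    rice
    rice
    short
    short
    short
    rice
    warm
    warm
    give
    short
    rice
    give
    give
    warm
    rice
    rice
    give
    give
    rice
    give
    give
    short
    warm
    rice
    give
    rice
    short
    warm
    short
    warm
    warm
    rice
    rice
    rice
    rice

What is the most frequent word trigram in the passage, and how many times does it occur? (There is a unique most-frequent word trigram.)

"rice give give", 3 times

Trigram frequencies (highest first):
  rice give give: 3
  warm rice rice: 2
  rice rice rice: 2
  rice rice short: 1
  rice short short: 1
  short short short: 1
  … (23 more, each ≤ 1)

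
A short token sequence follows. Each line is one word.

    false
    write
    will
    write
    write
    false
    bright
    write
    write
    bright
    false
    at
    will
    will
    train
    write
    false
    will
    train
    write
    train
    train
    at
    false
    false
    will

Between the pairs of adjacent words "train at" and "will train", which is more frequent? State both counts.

"train at": 1 occurrence
"will train": 2 occurrences

"will train" (2 vs 1)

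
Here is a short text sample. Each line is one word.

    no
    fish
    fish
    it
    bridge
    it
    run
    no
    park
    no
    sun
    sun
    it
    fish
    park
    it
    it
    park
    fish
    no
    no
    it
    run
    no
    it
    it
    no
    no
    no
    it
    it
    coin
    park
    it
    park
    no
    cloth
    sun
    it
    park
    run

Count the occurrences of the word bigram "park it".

Scanning the 40 overlapping bigram windows for "park it":
  position 15–16: park it
  position 33–34: park it

2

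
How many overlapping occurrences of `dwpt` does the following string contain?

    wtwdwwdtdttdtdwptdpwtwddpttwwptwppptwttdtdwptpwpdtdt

Sliding a length-4 window over the 52 characters (49 positions):
  position 14–17: dwpt
  position 42–45: dwpt

2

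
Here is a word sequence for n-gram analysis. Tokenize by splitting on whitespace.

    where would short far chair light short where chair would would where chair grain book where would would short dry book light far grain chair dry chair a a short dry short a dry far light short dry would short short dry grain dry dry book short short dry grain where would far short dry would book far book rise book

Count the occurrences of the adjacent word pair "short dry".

Scanning the 60 overlapping bigram windows for "short dry":
  position 19–20: short dry
  position 30–31: short dry
  position 37–38: short dry
  position 41–42: short dry
  position 48–49: short dry
  position 54–55: short dry

6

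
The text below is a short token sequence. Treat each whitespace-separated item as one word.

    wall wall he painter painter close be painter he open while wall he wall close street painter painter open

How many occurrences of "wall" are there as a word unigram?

4

Scanning the 19 tokens for "wall":
  position 1: wall
  position 2: wall
  position 12: wall
  position 14: wall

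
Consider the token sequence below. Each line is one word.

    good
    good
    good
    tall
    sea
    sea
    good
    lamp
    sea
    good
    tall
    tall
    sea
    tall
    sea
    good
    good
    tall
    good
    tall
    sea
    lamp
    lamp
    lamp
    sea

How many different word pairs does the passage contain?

25 tokens → 24 bigram windows in total.
Repeated bigrams (each contributes count−1 duplicates):
  good tall: 4
  tall sea: 4
  good good: 3
  sea good: 3
  lamp lamp: 2
  lamp sea: 2
12 duplicate windows → 24 − 12 = 12 distinct.

12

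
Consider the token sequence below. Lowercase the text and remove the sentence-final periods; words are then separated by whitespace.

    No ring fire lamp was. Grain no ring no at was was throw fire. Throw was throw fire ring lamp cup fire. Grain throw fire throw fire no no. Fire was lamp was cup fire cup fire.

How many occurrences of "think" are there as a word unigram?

0

Scanning the 37 tokens for "think":
  (none found)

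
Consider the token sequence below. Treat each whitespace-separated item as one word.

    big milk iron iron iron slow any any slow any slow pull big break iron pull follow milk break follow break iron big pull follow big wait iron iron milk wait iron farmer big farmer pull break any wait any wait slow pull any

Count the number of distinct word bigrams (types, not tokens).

34

44 tokens → 43 bigram windows in total.
Repeated bigrams (each contributes count−1 duplicates):
  iron iron: 3
  any slow: 2
  any wait: 2
  break iron: 2
  pull follow: 2
  slow any: 2
  slow pull: 2
  wait iron: 2
9 duplicate windows → 43 − 9 = 34 distinct.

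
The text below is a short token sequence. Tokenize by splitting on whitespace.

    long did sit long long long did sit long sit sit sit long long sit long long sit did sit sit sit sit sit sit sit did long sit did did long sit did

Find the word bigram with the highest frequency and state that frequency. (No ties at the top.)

"sit sit", 8 times

Bigram frequencies (highest first):
  sit sit: 8
  long sit: 5
  sit long: 4
  long long: 4
  sit did: 4
  did sit: 3
  … (3 more, each ≤ 2)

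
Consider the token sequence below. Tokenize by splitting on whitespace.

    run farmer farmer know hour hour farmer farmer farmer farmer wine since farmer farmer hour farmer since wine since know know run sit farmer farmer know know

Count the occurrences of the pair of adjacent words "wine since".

2

Scanning the 26 overlapping bigram windows for "wine since":
  position 11–12: wine since
  position 18–19: wine since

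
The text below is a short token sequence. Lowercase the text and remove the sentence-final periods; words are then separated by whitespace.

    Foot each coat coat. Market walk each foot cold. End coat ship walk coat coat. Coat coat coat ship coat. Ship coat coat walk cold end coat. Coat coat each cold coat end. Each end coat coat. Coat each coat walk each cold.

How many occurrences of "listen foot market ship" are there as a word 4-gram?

0

Scanning the 40 overlapping 4-gram windows for "listen foot market ship":
  (none found)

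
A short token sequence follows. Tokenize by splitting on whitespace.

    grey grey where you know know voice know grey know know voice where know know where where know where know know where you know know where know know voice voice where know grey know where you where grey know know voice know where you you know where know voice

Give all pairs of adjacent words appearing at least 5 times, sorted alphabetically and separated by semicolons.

Bigram counts meeting the condition (at least 5 times):
  know know: 7
  know voice: 5
  know where: 7
  where know: 6

know know; know voice; know where; where know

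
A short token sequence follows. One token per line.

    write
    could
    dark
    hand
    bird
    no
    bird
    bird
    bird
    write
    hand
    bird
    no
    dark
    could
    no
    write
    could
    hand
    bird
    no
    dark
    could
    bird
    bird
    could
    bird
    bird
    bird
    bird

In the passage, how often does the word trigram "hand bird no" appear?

Scanning the 28 overlapping trigram windows for "hand bird no":
  position 4–6: hand bird no
  position 11–13: hand bird no
  position 19–21: hand bird no

3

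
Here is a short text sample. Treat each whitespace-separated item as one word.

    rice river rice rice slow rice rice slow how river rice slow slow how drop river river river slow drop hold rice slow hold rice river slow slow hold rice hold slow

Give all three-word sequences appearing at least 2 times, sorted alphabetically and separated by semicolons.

Trigram counts meeting the condition (at least 2 times):
  rice rice slow: 2
  slow hold rice: 2

rice rice slow; slow hold rice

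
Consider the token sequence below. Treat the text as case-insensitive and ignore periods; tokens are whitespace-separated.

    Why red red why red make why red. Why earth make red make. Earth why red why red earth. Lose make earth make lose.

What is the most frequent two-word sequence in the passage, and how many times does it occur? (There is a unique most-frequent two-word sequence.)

"why red", 5 times

Bigram frequencies (highest first):
  why red: 5
  red why: 3
  red make: 2
  earth make: 2
  make earth: 2
  red red: 1
  … (8 more, each ≤ 1)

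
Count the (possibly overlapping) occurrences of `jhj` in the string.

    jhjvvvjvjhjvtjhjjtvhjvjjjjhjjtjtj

4

Sliding a length-3 window over the 33 characters (31 positions):
  position 1–3: jhj
  position 9–11: jhj
  position 14–16: jhj
  position 26–28: jhj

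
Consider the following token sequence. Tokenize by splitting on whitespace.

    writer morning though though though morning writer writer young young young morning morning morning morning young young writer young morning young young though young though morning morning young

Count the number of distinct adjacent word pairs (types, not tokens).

28 tokens → 27 bigram windows in total.
Repeated bigrams (each contributes count−1 duplicates):
  morning morning: 4
  young young: 4
  morning young: 3
  though morning: 2
  though though: 2
  writer young: 2
  young morning: 2
  young though: 2
13 duplicate windows → 27 − 13 = 14 distinct.

14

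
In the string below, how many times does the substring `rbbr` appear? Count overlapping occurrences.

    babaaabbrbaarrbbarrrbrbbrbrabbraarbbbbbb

1

Sliding a length-4 window over the 40 characters (37 positions):
  position 22–25: rbbr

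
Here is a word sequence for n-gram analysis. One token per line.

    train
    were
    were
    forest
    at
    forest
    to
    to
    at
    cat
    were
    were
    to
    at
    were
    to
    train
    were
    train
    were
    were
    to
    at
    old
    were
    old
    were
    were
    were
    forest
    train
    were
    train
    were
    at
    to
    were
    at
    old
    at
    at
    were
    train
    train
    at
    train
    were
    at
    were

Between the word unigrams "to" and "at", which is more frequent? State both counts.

"to": 6 occurrences
"at": 10 occurrences

"at" (10 vs 6)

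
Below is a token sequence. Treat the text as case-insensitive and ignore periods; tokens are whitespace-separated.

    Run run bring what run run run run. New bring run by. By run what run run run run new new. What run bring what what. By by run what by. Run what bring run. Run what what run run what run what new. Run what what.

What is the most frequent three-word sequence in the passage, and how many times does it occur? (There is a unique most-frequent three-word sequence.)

Trigram frequencies (highest first):
  run run run: 4
  what run run: 3
  by run what: 3
  run bring what: 2
  run run new: 2
  by by run: 2
  … (26 more, each ≤ 2)

"run run run", 4 times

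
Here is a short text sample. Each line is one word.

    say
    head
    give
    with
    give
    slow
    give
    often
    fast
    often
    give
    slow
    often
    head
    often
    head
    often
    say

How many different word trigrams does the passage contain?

15

18 tokens → 16 trigram windows in total.
Repeated trigrams (each contributes count−1 duplicates):
  often head often: 2
1 duplicate windows → 16 − 1 = 15 distinct.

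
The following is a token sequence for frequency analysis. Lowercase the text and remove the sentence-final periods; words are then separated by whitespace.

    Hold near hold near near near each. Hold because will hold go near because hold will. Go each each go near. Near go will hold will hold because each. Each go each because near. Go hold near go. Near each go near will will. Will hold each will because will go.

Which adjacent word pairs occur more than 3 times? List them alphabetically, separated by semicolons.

go near; will hold

Bigram counts meeting the condition (more than 3 times):
  go near: 4
  will hold: 4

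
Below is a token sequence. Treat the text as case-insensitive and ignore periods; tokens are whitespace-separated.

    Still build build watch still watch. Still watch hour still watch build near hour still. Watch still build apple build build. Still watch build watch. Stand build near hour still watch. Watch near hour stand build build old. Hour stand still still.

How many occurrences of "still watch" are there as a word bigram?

6

Scanning the 41 overlapping bigram windows for "still watch":
  position 5–6: still watch
  position 7–8: still watch
  position 10–11: still watch
  position 15–16: still watch
  position 22–23: still watch
  position 30–31: still watch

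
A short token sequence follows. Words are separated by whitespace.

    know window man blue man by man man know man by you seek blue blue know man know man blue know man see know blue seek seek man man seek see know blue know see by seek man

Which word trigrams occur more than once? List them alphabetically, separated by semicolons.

Trigram counts meeting the condition (more than once):
  blue know man: 2
  man know man: 2
  see know blue: 2

blue know man; man know man; see know blue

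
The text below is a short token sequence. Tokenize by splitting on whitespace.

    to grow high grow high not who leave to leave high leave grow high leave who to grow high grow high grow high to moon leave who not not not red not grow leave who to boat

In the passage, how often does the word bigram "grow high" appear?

Scanning the 36 overlapping bigram windows for "grow high":
  position 2–3: grow high
  position 4–5: grow high
  position 13–14: grow high
  position 18–19: grow high
  position 20–21: grow high
  position 22–23: grow high

6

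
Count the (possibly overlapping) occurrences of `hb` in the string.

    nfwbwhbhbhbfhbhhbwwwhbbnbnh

Sliding a length-2 window over the 27 characters (26 positions):
  position 6–7: hb
  position 8–9: hb
  position 10–11: hb
  position 13–14: hb
  position 16–17: hb
  position 21–22: hb

6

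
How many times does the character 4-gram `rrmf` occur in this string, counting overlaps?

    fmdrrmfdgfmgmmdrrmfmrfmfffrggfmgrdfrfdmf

2

Sliding a length-4 window over the 40 characters (37 positions):
  position 4–7: rrmf
  position 16–19: rrmf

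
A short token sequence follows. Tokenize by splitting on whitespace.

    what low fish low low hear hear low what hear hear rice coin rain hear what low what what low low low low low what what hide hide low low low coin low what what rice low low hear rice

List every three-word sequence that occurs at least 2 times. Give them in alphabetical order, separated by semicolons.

low low hear; low low low; low what what

Trigram counts meeting the condition (at least 2 times):
  low low hear: 2
  low low low: 4
  low what what: 3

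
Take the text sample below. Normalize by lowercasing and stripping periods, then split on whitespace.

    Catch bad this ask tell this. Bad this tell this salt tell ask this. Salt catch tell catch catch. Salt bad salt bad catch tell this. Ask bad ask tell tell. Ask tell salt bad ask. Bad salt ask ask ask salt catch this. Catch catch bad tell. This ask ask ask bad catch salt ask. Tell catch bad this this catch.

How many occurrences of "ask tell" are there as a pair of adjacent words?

Scanning the 61 overlapping bigram windows for "ask tell":
  position 4–5: ask tell
  position 29–30: ask tell
  position 32–33: ask tell
  position 56–57: ask tell

4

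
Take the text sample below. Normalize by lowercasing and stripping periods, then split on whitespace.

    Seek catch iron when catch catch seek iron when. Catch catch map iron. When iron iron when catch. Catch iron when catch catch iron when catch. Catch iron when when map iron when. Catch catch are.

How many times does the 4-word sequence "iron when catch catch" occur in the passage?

Scanning the 33 overlapping 4-gram windows for "iron when catch catch":
  position 3–6: iron when catch catch
  position 8–11: iron when catch catch
  position 16–19: iron when catch catch
  position 20–23: iron when catch catch
  position 24–27: iron when catch catch
  position 32–35: iron when catch catch

6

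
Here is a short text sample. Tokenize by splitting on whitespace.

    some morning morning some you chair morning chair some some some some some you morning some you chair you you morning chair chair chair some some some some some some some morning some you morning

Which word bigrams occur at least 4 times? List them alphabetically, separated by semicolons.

some some; some you

Bigram counts meeting the condition (at least 4 times):
  some some: 10
  some you: 4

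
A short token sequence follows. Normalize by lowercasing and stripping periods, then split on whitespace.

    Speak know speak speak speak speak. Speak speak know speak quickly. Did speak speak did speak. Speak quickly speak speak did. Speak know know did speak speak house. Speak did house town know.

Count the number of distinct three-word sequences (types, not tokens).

33 tokens → 31 trigram windows in total.
Repeated trigrams (each contributes count−1 duplicates):
  speak speak speak: 4
  did speak speak: 3
  speak did speak: 2
  speak know speak: 2
  speak speak did: 2
8 duplicate windows → 31 − 8 = 23 distinct.

23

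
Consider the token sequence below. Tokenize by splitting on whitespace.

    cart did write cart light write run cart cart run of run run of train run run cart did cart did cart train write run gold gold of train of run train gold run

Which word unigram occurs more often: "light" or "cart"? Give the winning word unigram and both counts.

"light": 1 occurrence
"cart": 7 occurrences

"cart" (7 vs 1)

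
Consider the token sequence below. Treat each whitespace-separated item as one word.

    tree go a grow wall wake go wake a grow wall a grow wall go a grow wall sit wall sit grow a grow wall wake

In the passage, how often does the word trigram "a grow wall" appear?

Scanning the 24 overlapping trigram windows for "a grow wall":
  position 3–5: a grow wall
  position 9–11: a grow wall
  position 12–14: a grow wall
  position 16–18: a grow wall
  position 23–25: a grow wall

5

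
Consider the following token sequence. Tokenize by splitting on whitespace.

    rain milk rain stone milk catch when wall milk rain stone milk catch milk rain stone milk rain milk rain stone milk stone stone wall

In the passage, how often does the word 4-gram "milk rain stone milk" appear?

4

Scanning the 22 overlapping 4-gram windows for "milk rain stone milk":
  position 2–5: milk rain stone milk
  position 9–12: milk rain stone milk
  position 14–17: milk rain stone milk
  position 19–22: milk rain stone milk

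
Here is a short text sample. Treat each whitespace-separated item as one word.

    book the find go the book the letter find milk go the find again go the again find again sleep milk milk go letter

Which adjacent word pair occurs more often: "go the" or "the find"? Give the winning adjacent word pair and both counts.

"go the": 3 occurrences
"the find": 2 occurrences

"go the" (3 vs 2)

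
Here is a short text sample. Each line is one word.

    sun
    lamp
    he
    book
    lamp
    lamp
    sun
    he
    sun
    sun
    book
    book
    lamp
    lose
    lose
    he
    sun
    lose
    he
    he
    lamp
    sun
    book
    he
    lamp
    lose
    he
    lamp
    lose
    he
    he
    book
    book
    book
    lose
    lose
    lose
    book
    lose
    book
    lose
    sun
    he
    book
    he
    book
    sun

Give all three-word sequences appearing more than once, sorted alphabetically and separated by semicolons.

Trigram counts meeting the condition (more than once):
  he lamp lose: 2
  lamp lose he: 2
  lose book lose: 2
  lose he he: 2

he lamp lose; lamp lose he; lose book lose; lose he he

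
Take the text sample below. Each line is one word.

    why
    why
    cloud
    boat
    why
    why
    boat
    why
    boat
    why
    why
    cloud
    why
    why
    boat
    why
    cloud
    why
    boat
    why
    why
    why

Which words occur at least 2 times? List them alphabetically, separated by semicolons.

boat; cloud; why

Unigram counts meeting the condition (at least 2 times):
  boat: 5
  cloud: 3
  why: 14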